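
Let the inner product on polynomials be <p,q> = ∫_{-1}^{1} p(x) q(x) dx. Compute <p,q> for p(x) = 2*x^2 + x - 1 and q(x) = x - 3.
<p,q> = 8/3

Expand the product: p(x)·q(x) = 2*x^3 - 5*x^2 - 4*x + 3.
∫_{-1}^{1} of each monomial x^k gives [2/(k+1) if k even, 0 if k odd]. Integrating term-by-term (or equivalently evaluating the antiderivative F(x) = x^4/2 - 5*x^3/3 - 2*x^2 + 3*x at the endpoints):
  F(1) − F(−1) = -1/6 − (-17/6) = 8/3.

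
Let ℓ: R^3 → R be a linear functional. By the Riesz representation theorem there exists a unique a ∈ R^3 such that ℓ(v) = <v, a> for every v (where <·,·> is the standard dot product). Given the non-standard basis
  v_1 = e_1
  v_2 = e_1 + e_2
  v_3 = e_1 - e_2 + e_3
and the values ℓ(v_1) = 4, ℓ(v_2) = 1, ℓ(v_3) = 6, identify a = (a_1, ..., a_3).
a = (4, -3, -1)

Write a = (a_1, ..., a_3) in the standard basis. For each basis vector v_i, ℓ(v_i) = <v_i, a> is a linear equation in the a_j's. Collect the n equations into a matrix system V a = ℓ, where row i of V is v_i (expressed in the standard basis). Since V is invertible (lower-triangular with 1s on the diagonal, up to permutation), solve by back-substitution:
  V =
[[1, 0, 0],
 [1, 1, 0],
 [1, -1, 1]]
  V a = (4, 1, 6)
Solving gives a = (4, -3, -1).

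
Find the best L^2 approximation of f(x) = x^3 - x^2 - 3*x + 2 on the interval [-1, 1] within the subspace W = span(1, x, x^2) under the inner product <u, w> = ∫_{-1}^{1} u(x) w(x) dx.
g(x) = -x^2 - 12*x/5 + 2

The best approximation g ∈ W is the orthogonal projection of f onto W. Writing g = a_0 + a_1 x + a_2 x^2, the coefficients solve the normal equations G · a = b where
  G_{ij} = <φ_i, φ_j> and b_i = <f, φ_i>, with φ_0 = 1, φ_1 = x, φ_2 = x^2.
G =
  [2, 0, 2/3]
  [0, 2/3, 0]
  [2/3, 0, 2/5],
b = (10/3, -8/5, 14/15).
Solving gives a_0 = 2, a_1 = -12/5, a_2 = -1, so
  g(x) = -x^2 - 12*x/5 + 2.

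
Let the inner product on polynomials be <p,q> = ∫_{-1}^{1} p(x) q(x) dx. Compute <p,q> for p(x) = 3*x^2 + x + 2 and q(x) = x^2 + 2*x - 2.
<p,q> = -122/15

Expand the product: p(x)·q(x) = 3*x^4 + 7*x^3 - 2*x^2 + 2*x - 4.
∫_{-1}^{1} of each monomial x^k gives [2/(k+1) if k even, 0 if k odd]. Integrating term-by-term (or equivalently evaluating the antiderivative F(x) = 3*x^5/5 + 7*x^4/4 - 2*x^3/3 + x^2 - 4*x at the endpoints):
  F(1) − F(−1) = -79/60 − (409/60) = -122/15.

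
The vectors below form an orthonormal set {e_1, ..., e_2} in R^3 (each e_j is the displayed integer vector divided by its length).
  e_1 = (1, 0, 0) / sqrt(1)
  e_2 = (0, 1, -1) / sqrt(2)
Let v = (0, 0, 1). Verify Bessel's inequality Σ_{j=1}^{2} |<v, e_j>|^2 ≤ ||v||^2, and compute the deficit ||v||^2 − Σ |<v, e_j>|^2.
Σ |<v, e_j>|^2 = 1/2; ||v||^2 = 1; deficit = 1/2

Write each e_j = u_j / sqrt(<u_j, u_j>) where u_j is the displayed integer vector. Then <v, e_j> = <v, u_j> / sqrt(<u_j, u_j>), so |<v, e_j>|^2 = <v, u_j>^2 / <u_j, u_j>.
Coefficients: <v, e_1> = 0/sqrt(1), <v, e_2> = -1/sqrt(2).
Square and sum: Σ |<v, e_j>|^2 = 1/2.
Compute ||v||^2 = v·v = 1.
Deficit = 1 − 1/2 = 1/2 ≥ 0, confirming Bessel's inequality. (The deficit equals ||v − Σ <v,e_j> e_j||^2, the squared distance from v to span{e_j}.)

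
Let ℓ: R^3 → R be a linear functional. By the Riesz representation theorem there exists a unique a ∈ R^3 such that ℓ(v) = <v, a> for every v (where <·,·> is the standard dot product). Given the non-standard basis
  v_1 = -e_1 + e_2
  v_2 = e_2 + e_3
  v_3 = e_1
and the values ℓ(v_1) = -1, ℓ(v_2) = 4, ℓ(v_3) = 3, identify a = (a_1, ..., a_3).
a = (3, 2, 2)

Write a = (a_1, ..., a_3) in the standard basis. For each basis vector v_i, ℓ(v_i) = <v_i, a> is a linear equation in the a_j's. Collect the n equations into a matrix system V a = ℓ, where row i of V is v_i (expressed in the standard basis). Since V is invertible (lower-triangular with 1s on the diagonal, up to permutation), solve by back-substitution:
  V =
[[-1, 1, 0],
 [0, 1, 1],
 [1, 0, 0]]
  V a = (-1, 4, 3)
Solving gives a = (3, 2, 2).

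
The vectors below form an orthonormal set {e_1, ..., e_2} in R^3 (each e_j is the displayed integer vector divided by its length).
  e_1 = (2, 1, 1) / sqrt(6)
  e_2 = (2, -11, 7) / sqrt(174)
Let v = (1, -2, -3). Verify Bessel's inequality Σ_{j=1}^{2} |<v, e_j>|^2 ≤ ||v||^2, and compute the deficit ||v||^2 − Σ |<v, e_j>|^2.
Σ |<v, e_j>|^2 = 45/29; ||v||^2 = 14; deficit = 361/29

Write each e_j = u_j / sqrt(<u_j, u_j>) where u_j is the displayed integer vector. Then <v, e_j> = <v, u_j> / sqrt(<u_j, u_j>), so |<v, e_j>|^2 = <v, u_j>^2 / <u_j, u_j>.
Coefficients: <v, e_1> = -3/sqrt(6), <v, e_2> = 3/sqrt(174).
Square and sum: Σ |<v, e_j>|^2 = 45/29.
Compute ||v||^2 = v·v = 14.
Deficit = 14 − 45/29 = 361/29 ≥ 0, confirming Bessel's inequality. (The deficit equals ||v − Σ <v,e_j> e_j||^2, the squared distance from v to span{e_j}.)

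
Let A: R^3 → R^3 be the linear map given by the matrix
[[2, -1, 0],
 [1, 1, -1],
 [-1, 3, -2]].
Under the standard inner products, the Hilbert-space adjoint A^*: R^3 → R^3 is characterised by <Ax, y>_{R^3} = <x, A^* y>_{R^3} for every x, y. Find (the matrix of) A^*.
A^* = A^T =
[[2, 1, -1],
 [-1, 1, 3],
 [0, -1, -2]]

For real matrices with standard dot products, the defining identity <Ax, y> = <x, A^* y> gives (Ax)^T y = x^T (A^*) y, i.e. x^T A^T y = x^T (A^*) y. Since this holds for all x, y, we must have A^* = A^T. Therefore
A^* =
[[2, 1, -1],
 [-1, 1, 3],
 [0, -1, -2]].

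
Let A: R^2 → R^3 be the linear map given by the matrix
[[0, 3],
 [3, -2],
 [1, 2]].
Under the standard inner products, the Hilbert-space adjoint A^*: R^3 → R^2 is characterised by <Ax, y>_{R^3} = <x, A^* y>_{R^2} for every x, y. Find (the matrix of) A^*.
A^* = A^T =
[[0, 3, 1],
 [3, -2, 2]]

For real matrices with standard dot products, the defining identity <Ax, y> = <x, A^* y> gives (Ax)^T y = x^T (A^*) y, i.e. x^T A^T y = x^T (A^*) y. Since this holds for all x, y, we must have A^* = A^T. Therefore
A^* =
[[0, 3, 1],
 [3, -2, 2]].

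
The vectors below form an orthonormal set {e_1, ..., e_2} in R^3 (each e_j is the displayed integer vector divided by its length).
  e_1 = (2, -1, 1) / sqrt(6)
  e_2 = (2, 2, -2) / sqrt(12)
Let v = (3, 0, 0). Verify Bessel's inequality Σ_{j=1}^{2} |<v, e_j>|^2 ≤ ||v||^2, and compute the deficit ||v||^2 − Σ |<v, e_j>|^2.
Σ |<v, e_j>|^2 = 9; ||v||^2 = 9; deficit = 0

Write each e_j = u_j / sqrt(<u_j, u_j>) where u_j is the displayed integer vector. Then <v, e_j> = <v, u_j> / sqrt(<u_j, u_j>), so |<v, e_j>|^2 = <v, u_j>^2 / <u_j, u_j>.
Coefficients: <v, e_1> = 6/sqrt(6), <v, e_2> = 6/sqrt(12).
Square and sum: Σ |<v, e_j>|^2 = 9.
Compute ||v||^2 = v·v = 9.
Deficit = 9 − 9 = 0 ≥ 0, confirming Bessel's inequality. (The deficit equals ||v − Σ <v,e_j> e_j||^2, the squared distance from v to span{e_j}.)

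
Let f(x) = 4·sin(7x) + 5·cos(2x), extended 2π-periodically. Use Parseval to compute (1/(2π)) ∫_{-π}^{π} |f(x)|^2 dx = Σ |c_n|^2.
Σ |c_n|^2 = 41/2

Expand |f|^2 and use orthogonality of {sin(nx), cos(mx)} on [-π, π]:
  ∫_{-π}^{π} sin(nx)^2 dx = π, ∫ cos(mx)^2 dx = π, and cross terms integrate to 0.
So ∫_{-π}^{π} f(x)^2 dx = 4^2 · π + 5^2 · π = (16 + 25)π.
Divide by 2π: (16 + 25)/2 = 41/2.
By Parseval, this equals Σ |c_n|^2.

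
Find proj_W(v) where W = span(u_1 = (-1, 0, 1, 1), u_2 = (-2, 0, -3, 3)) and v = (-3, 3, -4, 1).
proj_W(v) = (-42/31, 0, -231/62, 147/62)

Set up U = [u_1 | ... | u_2] ∈ R^(4×2). The projector onto W = col(U) is P = U (U^T U)^(-1) U^T.
Compute U^T U =
  [3, 2]
  [2, 22],
and U^T v = (0, 21).
Solve U^T U · c = U^T v for the coefficients: c = (-21/31, 63/62). The projection is proj_W(v) = U c.
Check: (v - proj_W(v)) · u_1 = 0  (should be 0).
Check: (v - proj_W(v)) · u_2 = 0  (should be 0).
Result: proj_W(v) = (-42/31, 0, -231/62, 147/62).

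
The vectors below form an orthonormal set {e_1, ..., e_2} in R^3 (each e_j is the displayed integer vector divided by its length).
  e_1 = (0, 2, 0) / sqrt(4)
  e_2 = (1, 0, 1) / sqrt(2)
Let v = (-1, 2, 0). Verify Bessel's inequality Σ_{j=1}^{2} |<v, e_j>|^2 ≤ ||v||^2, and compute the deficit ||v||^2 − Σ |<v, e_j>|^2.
Σ |<v, e_j>|^2 = 9/2; ||v||^2 = 5; deficit = 1/2

Write each e_j = u_j / sqrt(<u_j, u_j>) where u_j is the displayed integer vector. Then <v, e_j> = <v, u_j> / sqrt(<u_j, u_j>), so |<v, e_j>|^2 = <v, u_j>^2 / <u_j, u_j>.
Coefficients: <v, e_1> = 4/sqrt(4), <v, e_2> = -1/sqrt(2).
Square and sum: Σ |<v, e_j>|^2 = 9/2.
Compute ||v||^2 = v·v = 5.
Deficit = 5 − 9/2 = 1/2 ≥ 0, confirming Bessel's inequality. (The deficit equals ||v − Σ <v,e_j> e_j||^2, the squared distance from v to span{e_j}.)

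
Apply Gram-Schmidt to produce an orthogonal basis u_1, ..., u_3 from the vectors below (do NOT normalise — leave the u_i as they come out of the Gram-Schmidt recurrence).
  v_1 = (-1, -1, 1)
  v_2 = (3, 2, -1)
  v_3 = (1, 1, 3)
Orthogonal basis:
  u_1 = (-1, -1, 1)
  u_2 = (1, 0, 1)
  u_3 = (-2/3, 4/3, 2/3)

Apply the Gram-Schmidt recurrence
  u_1 = v_1
  u_i = v_i − Σ_{j<i} ((v_i · u_j) / (u_j · u_j)) · u_j.

Step by step this gives:
  u_1 = (-1, -1, 1)
  u_2 = (1, 0, 1)
  u_3 = (-2/3, 4/3, 2/3)

Orthogonality check:
  u_2 · u_1 = 0 (should be 0)
  u_3 · u_1 = 0 (should be 0)
  u_3 · u_2 = 0 (should be 0)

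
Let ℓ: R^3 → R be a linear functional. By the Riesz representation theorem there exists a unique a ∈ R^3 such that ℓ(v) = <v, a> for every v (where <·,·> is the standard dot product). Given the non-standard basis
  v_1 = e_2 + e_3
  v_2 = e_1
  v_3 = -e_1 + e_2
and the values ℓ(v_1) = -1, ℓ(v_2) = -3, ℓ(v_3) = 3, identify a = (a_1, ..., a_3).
a = (-3, 0, -1)

Write a = (a_1, ..., a_3) in the standard basis. For each basis vector v_i, ℓ(v_i) = <v_i, a> is a linear equation in the a_j's. Collect the n equations into a matrix system V a = ℓ, where row i of V is v_i (expressed in the standard basis). Since V is invertible (lower-triangular with 1s on the diagonal, up to permutation), solve by back-substitution:
  V =
[[0, 1, 1],
 [1, 0, 0],
 [-1, 1, 0]]
  V a = (-1, -3, 3)
Solving gives a = (-3, 0, -1).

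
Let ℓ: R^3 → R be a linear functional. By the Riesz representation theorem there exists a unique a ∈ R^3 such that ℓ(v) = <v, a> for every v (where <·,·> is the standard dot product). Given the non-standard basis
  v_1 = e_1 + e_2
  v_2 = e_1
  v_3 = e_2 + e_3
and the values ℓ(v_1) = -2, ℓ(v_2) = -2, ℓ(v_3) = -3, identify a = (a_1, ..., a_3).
a = (-2, 0, -3)

Write a = (a_1, ..., a_3) in the standard basis. For each basis vector v_i, ℓ(v_i) = <v_i, a> is a linear equation in the a_j's. Collect the n equations into a matrix system V a = ℓ, where row i of V is v_i (expressed in the standard basis). Since V is invertible (lower-triangular with 1s on the diagonal, up to permutation), solve by back-substitution:
  V =
[[1, 1, 0],
 [1, 0, 0],
 [0, 1, 1]]
  V a = (-2, -2, -3)
Solving gives a = (-2, 0, -3).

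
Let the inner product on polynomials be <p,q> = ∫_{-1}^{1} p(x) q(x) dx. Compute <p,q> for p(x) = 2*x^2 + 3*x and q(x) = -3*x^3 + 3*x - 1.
<p,q> = 16/15

Expand the product: p(x)·q(x) = -6*x^5 - 9*x^4 + 6*x^3 + 7*x^2 - 3*x.
∫_{-1}^{1} of each monomial x^k gives [2/(k+1) if k even, 0 if k odd]. Integrating term-by-term (or equivalently evaluating the antiderivative F(x) = -x^6 - 9*x^5/5 + 3*x^4/2 + 7*x^3/3 - 3*x^2/2 at the endpoints):
  F(1) − F(−1) = -7/15 − (-23/15) = 16/15.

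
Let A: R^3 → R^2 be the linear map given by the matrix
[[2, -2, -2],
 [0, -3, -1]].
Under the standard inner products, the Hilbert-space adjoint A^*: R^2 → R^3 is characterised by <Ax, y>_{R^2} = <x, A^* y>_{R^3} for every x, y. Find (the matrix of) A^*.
A^* = A^T =
[[2, 0],
 [-2, -3],
 [-2, -1]]

For real matrices with standard dot products, the defining identity <Ax, y> = <x, A^* y> gives (Ax)^T y = x^T (A^*) y, i.e. x^T A^T y = x^T (A^*) y. Since this holds for all x, y, we must have A^* = A^T. Therefore
A^* =
[[2, 0],
 [-2, -3],
 [-2, -1]].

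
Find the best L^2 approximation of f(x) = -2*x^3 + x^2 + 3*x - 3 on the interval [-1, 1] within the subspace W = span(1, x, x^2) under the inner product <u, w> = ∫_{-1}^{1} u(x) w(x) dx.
g(x) = x^2 + 9*x/5 - 3

The best approximation g ∈ W is the orthogonal projection of f onto W. Writing g = a_0 + a_1 x + a_2 x^2, the coefficients solve the normal equations G · a = b where
  G_{ij} = <φ_i, φ_j> and b_i = <f, φ_i>, with φ_0 = 1, φ_1 = x, φ_2 = x^2.
G =
  [2, 0, 2/3]
  [0, 2/3, 0]
  [2/3, 0, 2/5],
b = (-16/3, 6/5, -8/5).
Solving gives a_0 = -3, a_1 = 9/5, a_2 = 1, so
  g(x) = x^2 + 9*x/5 - 3.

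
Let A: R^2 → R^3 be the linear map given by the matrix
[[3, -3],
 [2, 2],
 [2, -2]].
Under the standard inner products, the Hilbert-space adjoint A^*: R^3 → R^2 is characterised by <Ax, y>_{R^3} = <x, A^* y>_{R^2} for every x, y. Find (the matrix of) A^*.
A^* = A^T =
[[3, 2, 2],
 [-3, 2, -2]]

For real matrices with standard dot products, the defining identity <Ax, y> = <x, A^* y> gives (Ax)^T y = x^T (A^*) y, i.e. x^T A^T y = x^T (A^*) y. Since this holds for all x, y, we must have A^* = A^T. Therefore
A^* =
[[3, 2, 2],
 [-3, 2, -2]].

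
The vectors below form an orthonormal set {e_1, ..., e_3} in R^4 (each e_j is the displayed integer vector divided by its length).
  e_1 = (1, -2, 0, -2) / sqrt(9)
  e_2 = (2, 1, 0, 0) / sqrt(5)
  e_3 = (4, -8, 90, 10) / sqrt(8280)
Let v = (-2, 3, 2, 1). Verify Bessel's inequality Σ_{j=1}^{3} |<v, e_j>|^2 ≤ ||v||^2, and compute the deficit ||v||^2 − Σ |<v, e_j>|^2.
Σ |<v, e_j>|^2 = 659/46; ||v||^2 = 18; deficit = 169/46

Write each e_j = u_j / sqrt(<u_j, u_j>) where u_j is the displayed integer vector. Then <v, e_j> = <v, u_j> / sqrt(<u_j, u_j>), so |<v, e_j>|^2 = <v, u_j>^2 / <u_j, u_j>.
Coefficients: <v, e_1> = -10/sqrt(9), <v, e_2> = -1/sqrt(5), <v, e_3> = 158/sqrt(8280).
Square and sum: Σ |<v, e_j>|^2 = 659/46.
Compute ||v||^2 = v·v = 18.
Deficit = 18 − 659/46 = 169/46 ≥ 0, confirming Bessel's inequality. (The deficit equals ||v − Σ <v,e_j> e_j||^2, the squared distance from v to span{e_j}.)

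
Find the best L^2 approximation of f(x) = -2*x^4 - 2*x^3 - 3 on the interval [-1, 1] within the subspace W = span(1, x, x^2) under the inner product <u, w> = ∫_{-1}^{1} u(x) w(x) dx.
g(x) = -12*x^2/7 - 6*x/5 - 99/35

The best approximation g ∈ W is the orthogonal projection of f onto W. Writing g = a_0 + a_1 x + a_2 x^2, the coefficients solve the normal equations G · a = b where
  G_{ij} = <φ_i, φ_j> and b_i = <f, φ_i>, with φ_0 = 1, φ_1 = x, φ_2 = x^2.
G =
  [2, 0, 2/3]
  [0, 2/3, 0]
  [2/3, 0, 2/5],
b = (-34/5, -4/5, -18/7).
Solving gives a_0 = -99/35, a_1 = -6/5, a_2 = -12/7, so
  g(x) = -12*x^2/7 - 6*x/5 - 99/35.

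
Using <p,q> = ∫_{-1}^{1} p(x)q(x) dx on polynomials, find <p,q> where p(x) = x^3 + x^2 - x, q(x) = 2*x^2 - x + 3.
<p,q> = 46/15

Expand the product: p(x)·q(x) = 2*x^5 + x^4 + 4*x^2 - 3*x.
∫_{-1}^{1} of each monomial x^k gives [2/(k+1) if k even, 0 if k odd]. Integrating term-by-term (or equivalently evaluating the antiderivative F(x) = x^6/3 + x^5/5 + 4*x^3/3 - 3*x^2/2 at the endpoints):
  F(1) − F(−1) = 11/30 − (-27/10) = 46/15.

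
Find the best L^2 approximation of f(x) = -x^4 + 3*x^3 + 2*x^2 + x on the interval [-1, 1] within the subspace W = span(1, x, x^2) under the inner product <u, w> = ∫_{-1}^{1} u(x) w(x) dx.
g(x) = 8*x^2/7 + 14*x/5 + 3/35

The best approximation g ∈ W is the orthogonal projection of f onto W. Writing g = a_0 + a_1 x + a_2 x^2, the coefficients solve the normal equations G · a = b where
  G_{ij} = <φ_i, φ_j> and b_i = <f, φ_i>, with φ_0 = 1, φ_1 = x, φ_2 = x^2.
G =
  [2, 0, 2/3]
  [0, 2/3, 0]
  [2/3, 0, 2/5],
b = (14/15, 28/15, 18/35).
Solving gives a_0 = 3/35, a_1 = 14/5, a_2 = 8/7, so
  g(x) = 8*x^2/7 + 14*x/5 + 3/35.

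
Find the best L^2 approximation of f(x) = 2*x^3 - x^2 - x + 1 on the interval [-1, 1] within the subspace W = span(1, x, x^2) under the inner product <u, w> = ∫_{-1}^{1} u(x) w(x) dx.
g(x) = -x^2 + x/5 + 1

The best approximation g ∈ W is the orthogonal projection of f onto W. Writing g = a_0 + a_1 x + a_2 x^2, the coefficients solve the normal equations G · a = b where
  G_{ij} = <φ_i, φ_j> and b_i = <f, φ_i>, with φ_0 = 1, φ_1 = x, φ_2 = x^2.
G =
  [2, 0, 2/3]
  [0, 2/3, 0]
  [2/3, 0, 2/5],
b = (4/3, 2/15, 4/15).
Solving gives a_0 = 1, a_1 = 1/5, a_2 = -1, so
  g(x) = -x^2 + x/5 + 1.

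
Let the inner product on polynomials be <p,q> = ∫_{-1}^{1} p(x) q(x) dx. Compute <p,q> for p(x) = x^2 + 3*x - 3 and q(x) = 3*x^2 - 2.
<p,q> = 88/15

Expand the product: p(x)·q(x) = 3*x^4 + 9*x^3 - 11*x^2 - 6*x + 6.
∫_{-1}^{1} of each monomial x^k gives [2/(k+1) if k even, 0 if k odd]. Integrating term-by-term (or equivalently evaluating the antiderivative F(x) = 3*x^5/5 + 9*x^4/4 - 11*x^3/3 - 3*x^2 + 6*x at the endpoints):
  F(1) − F(−1) = 131/60 − (-221/60) = 88/15.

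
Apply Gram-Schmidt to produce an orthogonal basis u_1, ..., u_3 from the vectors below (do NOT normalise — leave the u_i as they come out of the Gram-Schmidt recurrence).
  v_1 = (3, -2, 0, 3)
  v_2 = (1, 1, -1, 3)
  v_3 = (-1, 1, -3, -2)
Orthogonal basis:
  u_1 = (3, -2, 0, 3)
  u_2 = (-4/11, 21/11, -1, 18/11)
  u_3 = (49/82, -21/41, -112/41, -77/82)

Apply the Gram-Schmidt recurrence
  u_1 = v_1
  u_i = v_i − Σ_{j<i} ((v_i · u_j) / (u_j · u_j)) · u_j.

Step by step this gives:
  u_1 = (3, -2, 0, 3)
  u_2 = (-4/11, 21/11, -1, 18/11)
  u_3 = (49/82, -21/41, -112/41, -77/82)

Orthogonality check:
  u_2 · u_1 = 0 (should be 0)
  u_3 · u_1 = 0 (should be 0)
  u_3 · u_2 = 0 (should be 0)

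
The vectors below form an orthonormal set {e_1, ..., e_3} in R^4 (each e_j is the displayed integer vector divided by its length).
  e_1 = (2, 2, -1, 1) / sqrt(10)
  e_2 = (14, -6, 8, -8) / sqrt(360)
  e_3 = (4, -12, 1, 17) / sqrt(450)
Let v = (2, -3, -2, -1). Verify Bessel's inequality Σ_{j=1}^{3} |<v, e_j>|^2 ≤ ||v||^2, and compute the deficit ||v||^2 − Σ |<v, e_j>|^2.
Σ |<v, e_j>|^2 = 11/2; ||v||^2 = 18; deficit = 25/2

Write each e_j = u_j / sqrt(<u_j, u_j>) where u_j is the displayed integer vector. Then <v, e_j> = <v, u_j> / sqrt(<u_j, u_j>), so |<v, e_j>|^2 = <v, u_j>^2 / <u_j, u_j>.
Coefficients: <v, e_1> = -1/sqrt(10), <v, e_2> = 38/sqrt(360), <v, e_3> = 25/sqrt(450).
Square and sum: Σ |<v, e_j>|^2 = 11/2.
Compute ||v||^2 = v·v = 18.
Deficit = 18 − 11/2 = 25/2 ≥ 0, confirming Bessel's inequality. (The deficit equals ||v − Σ <v,e_j> e_j||^2, the squared distance from v to span{e_j}.)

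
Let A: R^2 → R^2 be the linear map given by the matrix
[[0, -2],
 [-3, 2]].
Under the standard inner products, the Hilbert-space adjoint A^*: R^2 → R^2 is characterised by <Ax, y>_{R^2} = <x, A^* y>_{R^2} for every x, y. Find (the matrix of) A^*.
A^* = A^T =
[[0, -3],
 [-2, 2]]

For real matrices with standard dot products, the defining identity <Ax, y> = <x, A^* y> gives (Ax)^T y = x^T (A^*) y, i.e. x^T A^T y = x^T (A^*) y. Since this holds for all x, y, we must have A^* = A^T. Therefore
A^* =
[[0, -3],
 [-2, 2]].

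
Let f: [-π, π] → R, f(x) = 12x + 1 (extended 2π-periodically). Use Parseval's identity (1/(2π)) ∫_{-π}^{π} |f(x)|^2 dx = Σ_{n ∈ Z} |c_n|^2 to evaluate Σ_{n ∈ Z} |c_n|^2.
Σ |c_n|^2 = 48π^2 + 1

Expand and integrate term by term over [-π, π]:
  ∫ (12x)^2 dx = 144·(2π^3/3); ∫ 2·12·(1)·x dx = 0 (odd integrand); ∫ 1^2 dx = 1·2π.
So (1/(2π)) ∫_{-π}^{π} (12x + 1)^2 dx = 144π^2/3 + 1 = 48π^2 + 1.
Parseval ⇒ Σ |c_n|^2 = 48π^2 + 1.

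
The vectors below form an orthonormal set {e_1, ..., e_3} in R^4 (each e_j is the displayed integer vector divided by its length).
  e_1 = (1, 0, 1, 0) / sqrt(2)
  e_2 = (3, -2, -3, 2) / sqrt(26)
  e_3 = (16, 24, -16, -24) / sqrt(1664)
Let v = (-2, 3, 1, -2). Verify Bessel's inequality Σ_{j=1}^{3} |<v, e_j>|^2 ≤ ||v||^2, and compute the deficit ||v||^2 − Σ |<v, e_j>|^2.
Σ |<v, e_j>|^2 = 35/2; ||v||^2 = 18; deficit = 1/2

Write each e_j = u_j / sqrt(<u_j, u_j>) where u_j is the displayed integer vector. Then <v, e_j> = <v, u_j> / sqrt(<u_j, u_j>), so |<v, e_j>|^2 = <v, u_j>^2 / <u_j, u_j>.
Coefficients: <v, e_1> = -1/sqrt(2), <v, e_2> = -19/sqrt(26), <v, e_3> = 72/sqrt(1664).
Square and sum: Σ |<v, e_j>|^2 = 35/2.
Compute ||v||^2 = v·v = 18.
Deficit = 18 − 35/2 = 1/2 ≥ 0, confirming Bessel's inequality. (The deficit equals ||v − Σ <v,e_j> e_j||^2, the squared distance from v to span{e_j}.)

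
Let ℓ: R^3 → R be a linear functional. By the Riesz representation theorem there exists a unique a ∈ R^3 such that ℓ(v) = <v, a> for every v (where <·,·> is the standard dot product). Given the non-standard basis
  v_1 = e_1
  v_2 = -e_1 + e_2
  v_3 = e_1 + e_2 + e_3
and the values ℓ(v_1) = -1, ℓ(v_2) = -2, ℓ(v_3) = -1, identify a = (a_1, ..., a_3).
a = (-1, -3, 3)

Write a = (a_1, ..., a_3) in the standard basis. For each basis vector v_i, ℓ(v_i) = <v_i, a> is a linear equation in the a_j's. Collect the n equations into a matrix system V a = ℓ, where row i of V is v_i (expressed in the standard basis). Since V is invertible (lower-triangular with 1s on the diagonal, up to permutation), solve by back-substitution:
  V =
[[1, 0, 0],
 [-1, 1, 0],
 [1, 1, 1]]
  V a = (-1, -2, -1)
Solving gives a = (-1, -3, 3).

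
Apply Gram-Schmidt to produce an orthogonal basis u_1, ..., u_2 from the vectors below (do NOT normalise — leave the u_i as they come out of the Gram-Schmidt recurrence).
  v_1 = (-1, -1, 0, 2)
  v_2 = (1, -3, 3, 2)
Orthogonal basis:
  u_1 = (-1, -1, 0, 2)
  u_2 = (2, -2, 3, 0)

Apply the Gram-Schmidt recurrence
  u_1 = v_1
  u_i = v_i − Σ_{j<i} ((v_i · u_j) / (u_j · u_j)) · u_j.

Step by step this gives:
  u_1 = (-1, -1, 0, 2)
  u_2 = (2, -2, 3, 0)

Orthogonality check:
  u_2 · u_1 = 0 (should be 0)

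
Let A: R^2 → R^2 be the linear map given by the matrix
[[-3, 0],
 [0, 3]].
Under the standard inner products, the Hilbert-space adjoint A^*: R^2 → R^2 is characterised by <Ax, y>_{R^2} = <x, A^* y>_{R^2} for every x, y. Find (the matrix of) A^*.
A^* = A^T =
[[-3, 0],
 [0, 3]]

For real matrices with standard dot products, the defining identity <Ax, y> = <x, A^* y> gives (Ax)^T y = x^T (A^*) y, i.e. x^T A^T y = x^T (A^*) y. Since this holds for all x, y, we must have A^* = A^T. Therefore
A^* =
[[-3, 0],
 [0, 3]].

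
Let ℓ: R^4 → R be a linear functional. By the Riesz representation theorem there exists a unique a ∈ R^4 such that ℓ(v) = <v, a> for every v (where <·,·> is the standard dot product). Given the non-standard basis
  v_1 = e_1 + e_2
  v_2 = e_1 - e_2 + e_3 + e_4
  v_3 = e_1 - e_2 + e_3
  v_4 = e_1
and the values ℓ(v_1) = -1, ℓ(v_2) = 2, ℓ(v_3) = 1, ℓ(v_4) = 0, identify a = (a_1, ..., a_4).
a = (0, -1, 0, 1)

Write a = (a_1, ..., a_4) in the standard basis. For each basis vector v_i, ℓ(v_i) = <v_i, a> is a linear equation in the a_j's. Collect the n equations into a matrix system V a = ℓ, where row i of V is v_i (expressed in the standard basis). Since V is invertible (lower-triangular with 1s on the diagonal, up to permutation), solve by back-substitution:
  V =
[[1, 1, 0, 0],
 [1, -1, 1, 1],
 [1, -1, 1, 0],
 [1, 0, 0, 0]]
  V a = (-1, 2, 1, 0)
Solving gives a = (0, -1, 0, 1).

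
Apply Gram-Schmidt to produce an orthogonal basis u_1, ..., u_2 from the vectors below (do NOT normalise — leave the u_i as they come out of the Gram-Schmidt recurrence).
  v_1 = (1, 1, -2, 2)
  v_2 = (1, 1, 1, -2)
Orthogonal basis:
  u_1 = (1, 1, -2, 2)
  u_2 = (7/5, 7/5, 1/5, -6/5)

Apply the Gram-Schmidt recurrence
  u_1 = v_1
  u_i = v_i − Σ_{j<i} ((v_i · u_j) / (u_j · u_j)) · u_j.

Step by step this gives:
  u_1 = (1, 1, -2, 2)
  u_2 = (7/5, 7/5, 1/5, -6/5)

Orthogonality check:
  u_2 · u_1 = 0 (should be 0)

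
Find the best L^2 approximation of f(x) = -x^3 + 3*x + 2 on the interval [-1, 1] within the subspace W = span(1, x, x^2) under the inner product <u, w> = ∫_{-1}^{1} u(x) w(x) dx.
g(x) = 12*x/5 + 2

The best approximation g ∈ W is the orthogonal projection of f onto W. Writing g = a_0 + a_1 x + a_2 x^2, the coefficients solve the normal equations G · a = b where
  G_{ij} = <φ_i, φ_j> and b_i = <f, φ_i>, with φ_0 = 1, φ_1 = x, φ_2 = x^2.
G =
  [2, 0, 2/3]
  [0, 2/3, 0]
  [2/3, 0, 2/5],
b = (4, 8/5, 4/3).
Solving gives a_0 = 2, a_1 = 12/5, a_2 = 0, so
  g(x) = 12*x/5 + 2.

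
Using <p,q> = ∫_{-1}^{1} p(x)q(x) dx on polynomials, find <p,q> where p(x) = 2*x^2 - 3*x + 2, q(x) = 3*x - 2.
<p,q> = -50/3

Expand the product: p(x)·q(x) = 6*x^3 - 13*x^2 + 12*x - 4.
∫_{-1}^{1} of each monomial x^k gives [2/(k+1) if k even, 0 if k odd]. Integrating term-by-term (or equivalently evaluating the antiderivative F(x) = 3*x^4/2 - 13*x^3/3 + 6*x^2 - 4*x at the endpoints):
  F(1) − F(−1) = -5/6 − (95/6) = -50/3.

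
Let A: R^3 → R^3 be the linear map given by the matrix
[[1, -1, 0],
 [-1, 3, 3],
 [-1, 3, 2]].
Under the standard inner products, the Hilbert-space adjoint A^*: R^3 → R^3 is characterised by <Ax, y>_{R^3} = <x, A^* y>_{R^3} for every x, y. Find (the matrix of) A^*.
A^* = A^T =
[[1, -1, -1],
 [-1, 3, 3],
 [0, 3, 2]]

For real matrices with standard dot products, the defining identity <Ax, y> = <x, A^* y> gives (Ax)^T y = x^T (A^*) y, i.e. x^T A^T y = x^T (A^*) y. Since this holds for all x, y, we must have A^* = A^T. Therefore
A^* =
[[1, -1, -1],
 [-1, 3, 3],
 [0, 3, 2]].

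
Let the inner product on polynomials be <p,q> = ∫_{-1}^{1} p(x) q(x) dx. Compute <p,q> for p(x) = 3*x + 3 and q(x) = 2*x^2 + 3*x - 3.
<p,q> = -8

Expand the product: p(x)·q(x) = 6*x^3 + 15*x^2 - 9.
∫_{-1}^{1} of each monomial x^k gives [2/(k+1) if k even, 0 if k odd]. Integrating term-by-term (or equivalently evaluating the antiderivative F(x) = 3*x^4/2 + 5*x^3 - 9*x at the endpoints):
  F(1) − F(−1) = -5/2 − (11/2) = -8.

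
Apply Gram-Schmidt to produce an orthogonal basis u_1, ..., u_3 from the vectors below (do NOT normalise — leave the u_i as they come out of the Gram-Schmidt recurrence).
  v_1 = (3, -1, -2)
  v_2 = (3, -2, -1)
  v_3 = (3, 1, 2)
Orthogonal basis:
  u_1 = (3, -1, -2)
  u_2 = (3/14, -15/14, 6/7)
  u_3 = (2, 2, 2)

Apply the Gram-Schmidt recurrence
  u_1 = v_1
  u_i = v_i − Σ_{j<i} ((v_i · u_j) / (u_j · u_j)) · u_j.

Step by step this gives:
  u_1 = (3, -1, -2)
  u_2 = (3/14, -15/14, 6/7)
  u_3 = (2, 2, 2)

Orthogonality check:
  u_2 · u_1 = 0 (should be 0)
  u_3 · u_1 = 0 (should be 0)
  u_3 · u_2 = 0 (should be 0)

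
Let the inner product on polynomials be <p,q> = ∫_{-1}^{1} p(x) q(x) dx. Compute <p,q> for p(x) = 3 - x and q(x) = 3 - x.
<p,q> = 56/3

Expand the product: p(x)·q(x) = x^2 - 6*x + 9.
∫_{-1}^{1} of each monomial x^k gives [2/(k+1) if k even, 0 if k odd]. Integrating term-by-term (or equivalently evaluating the antiderivative F(x) = x^3/3 - 3*x^2 + 9*x at the endpoints):
  F(1) − F(−1) = 19/3 − (-37/3) = 56/3.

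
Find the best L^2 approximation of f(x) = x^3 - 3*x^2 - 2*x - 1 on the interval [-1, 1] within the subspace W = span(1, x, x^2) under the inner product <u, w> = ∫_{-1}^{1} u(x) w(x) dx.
g(x) = -3*x^2 - 7*x/5 - 1

The best approximation g ∈ W is the orthogonal projection of f onto W. Writing g = a_0 + a_1 x + a_2 x^2, the coefficients solve the normal equations G · a = b where
  G_{ij} = <φ_i, φ_j> and b_i = <f, φ_i>, with φ_0 = 1, φ_1 = x, φ_2 = x^2.
G =
  [2, 0, 2/3]
  [0, 2/3, 0]
  [2/3, 0, 2/5],
b = (-4, -14/15, -28/15).
Solving gives a_0 = -1, a_1 = -7/5, a_2 = -3, so
  g(x) = -3*x^2 - 7*x/5 - 1.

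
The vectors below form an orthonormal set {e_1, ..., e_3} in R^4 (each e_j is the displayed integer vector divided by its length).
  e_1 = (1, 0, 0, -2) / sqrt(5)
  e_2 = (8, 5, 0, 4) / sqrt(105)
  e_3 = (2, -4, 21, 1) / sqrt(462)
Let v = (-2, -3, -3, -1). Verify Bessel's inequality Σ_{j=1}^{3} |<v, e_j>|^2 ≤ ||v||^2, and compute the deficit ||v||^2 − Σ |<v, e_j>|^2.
Σ |<v, e_j>|^2 = 203/11; ||v||^2 = 23; deficit = 50/11

Write each e_j = u_j / sqrt(<u_j, u_j>) where u_j is the displayed integer vector. Then <v, e_j> = <v, u_j> / sqrt(<u_j, u_j>), so |<v, e_j>|^2 = <v, u_j>^2 / <u_j, u_j>.
Coefficients: <v, e_1> = 0/sqrt(5), <v, e_2> = -35/sqrt(105), <v, e_3> = -56/sqrt(462).
Square and sum: Σ |<v, e_j>|^2 = 203/11.
Compute ||v||^2 = v·v = 23.
Deficit = 23 − 203/11 = 50/11 ≥ 0, confirming Bessel's inequality. (The deficit equals ||v − Σ <v,e_j> e_j||^2, the squared distance from v to span{e_j}.)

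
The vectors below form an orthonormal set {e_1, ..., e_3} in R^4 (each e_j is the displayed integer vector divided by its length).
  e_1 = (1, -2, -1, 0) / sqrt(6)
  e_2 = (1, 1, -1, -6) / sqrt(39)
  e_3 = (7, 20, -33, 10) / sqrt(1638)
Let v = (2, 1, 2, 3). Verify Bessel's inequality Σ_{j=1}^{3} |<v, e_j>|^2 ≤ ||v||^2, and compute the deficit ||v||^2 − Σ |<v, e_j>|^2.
Σ |<v, e_j>|^2 = 509/63; ||v||^2 = 18; deficit = 625/63

Write each e_j = u_j / sqrt(<u_j, u_j>) where u_j is the displayed integer vector. Then <v, e_j> = <v, u_j> / sqrt(<u_j, u_j>), so |<v, e_j>|^2 = <v, u_j>^2 / <u_j, u_j>.
Coefficients: <v, e_1> = -2/sqrt(6), <v, e_2> = -17/sqrt(39), <v, e_3> = -2/sqrt(1638).
Square and sum: Σ |<v, e_j>|^2 = 509/63.
Compute ||v||^2 = v·v = 18.
Deficit = 18 − 509/63 = 625/63 ≥ 0, confirming Bessel's inequality. (The deficit equals ||v − Σ <v,e_j> e_j||^2, the squared distance from v to span{e_j}.)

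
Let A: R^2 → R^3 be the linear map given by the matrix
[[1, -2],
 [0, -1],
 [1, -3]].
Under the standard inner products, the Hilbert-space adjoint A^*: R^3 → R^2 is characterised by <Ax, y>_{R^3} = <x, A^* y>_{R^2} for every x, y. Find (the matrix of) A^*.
A^* = A^T =
[[1, 0, 1],
 [-2, -1, -3]]

For real matrices with standard dot products, the defining identity <Ax, y> = <x, A^* y> gives (Ax)^T y = x^T (A^*) y, i.e. x^T A^T y = x^T (A^*) y. Since this holds for all x, y, we must have A^* = A^T. Therefore
A^* =
[[1, 0, 1],
 [-2, -1, -3]].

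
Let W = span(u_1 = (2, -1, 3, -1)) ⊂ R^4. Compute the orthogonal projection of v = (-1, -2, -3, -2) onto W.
proj_W(v) = (-14/15, 7/15, -7/5, 7/15)

Set up U = [u_1 | ... | u_1] ∈ R^(4×1). The projector onto W = col(U) is P = U (U^T U)^(-1) U^T.
Compute U^T U =
  [15],
and U^T v = (-7).
Solve U^T U · c = U^T v for the coefficients: c = (-7/15). The projection is proj_W(v) = U c.
Check: (v - proj_W(v)) · u_1 = 0  (should be 0).
Result: proj_W(v) = (-14/15, 7/15, -7/5, 7/15).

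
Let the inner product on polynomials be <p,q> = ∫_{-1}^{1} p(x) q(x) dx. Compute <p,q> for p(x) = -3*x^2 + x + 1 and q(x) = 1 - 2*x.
<p,q> = -4/3

Expand the product: p(x)·q(x) = 6*x^3 - 5*x^2 - x + 1.
∫_{-1}^{1} of each monomial x^k gives [2/(k+1) if k even, 0 if k odd]. Integrating term-by-term (or equivalently evaluating the antiderivative F(x) = 3*x^4/2 - 5*x^3/3 - x^2/2 + x at the endpoints):
  F(1) − F(−1) = 1/3 − (5/3) = -4/3.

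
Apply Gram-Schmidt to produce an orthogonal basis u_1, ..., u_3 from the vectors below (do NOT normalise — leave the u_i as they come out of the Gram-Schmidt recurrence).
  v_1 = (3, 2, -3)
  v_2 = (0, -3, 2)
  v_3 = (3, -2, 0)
Orthogonal basis:
  u_1 = (3, 2, -3)
  u_2 = (18/11, -21/11, 4/11)
  u_3 = (15/142, 9/71, 27/142)

Apply the Gram-Schmidt recurrence
  u_1 = v_1
  u_i = v_i − Σ_{j<i} ((v_i · u_j) / (u_j · u_j)) · u_j.

Step by step this gives:
  u_1 = (3, 2, -3)
  u_2 = (18/11, -21/11, 4/11)
  u_3 = (15/142, 9/71, 27/142)

Orthogonality check:
  u_2 · u_1 = 0 (should be 0)
  u_3 · u_1 = 0 (should be 0)
  u_3 · u_2 = 0 (should be 0)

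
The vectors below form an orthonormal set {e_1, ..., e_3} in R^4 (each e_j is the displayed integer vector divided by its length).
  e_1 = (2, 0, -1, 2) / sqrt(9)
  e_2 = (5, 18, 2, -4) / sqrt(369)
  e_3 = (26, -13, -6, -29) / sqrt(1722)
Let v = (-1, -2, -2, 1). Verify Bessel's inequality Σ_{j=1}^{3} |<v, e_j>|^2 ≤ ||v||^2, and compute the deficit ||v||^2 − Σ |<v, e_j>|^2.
Σ |<v, e_j>|^2 = 299/42; ||v||^2 = 10; deficit = 121/42

Write each e_j = u_j / sqrt(<u_j, u_j>) where u_j is the displayed integer vector. Then <v, e_j> = <v, u_j> / sqrt(<u_j, u_j>), so |<v, e_j>|^2 = <v, u_j>^2 / <u_j, u_j>.
Coefficients: <v, e_1> = 2/sqrt(9), <v, e_2> = -49/sqrt(369), <v, e_3> = -17/sqrt(1722).
Square and sum: Σ |<v, e_j>|^2 = 299/42.
Compute ||v||^2 = v·v = 10.
Deficit = 10 − 299/42 = 121/42 ≥ 0, confirming Bessel's inequality. (The deficit equals ||v − Σ <v,e_j> e_j||^2, the squared distance from v to span{e_j}.)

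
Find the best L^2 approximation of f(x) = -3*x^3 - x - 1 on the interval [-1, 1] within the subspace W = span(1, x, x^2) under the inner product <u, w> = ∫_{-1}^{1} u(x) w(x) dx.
g(x) = -14*x/5 - 1

The best approximation g ∈ W is the orthogonal projection of f onto W. Writing g = a_0 + a_1 x + a_2 x^2, the coefficients solve the normal equations G · a = b where
  G_{ij} = <φ_i, φ_j> and b_i = <f, φ_i>, with φ_0 = 1, φ_1 = x, φ_2 = x^2.
G =
  [2, 0, 2/3]
  [0, 2/3, 0]
  [2/3, 0, 2/5],
b = (-2, -28/15, -2/3).
Solving gives a_0 = -1, a_1 = -14/5, a_2 = 0, so
  g(x) = -14*x/5 - 1.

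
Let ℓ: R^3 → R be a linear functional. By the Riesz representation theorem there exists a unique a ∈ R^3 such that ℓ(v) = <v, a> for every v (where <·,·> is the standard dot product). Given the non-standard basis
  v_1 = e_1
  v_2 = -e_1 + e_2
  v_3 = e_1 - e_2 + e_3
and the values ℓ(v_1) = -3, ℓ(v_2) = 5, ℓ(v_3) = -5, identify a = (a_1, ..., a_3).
a = (-3, 2, 0)

Write a = (a_1, ..., a_3) in the standard basis. For each basis vector v_i, ℓ(v_i) = <v_i, a> is a linear equation in the a_j's. Collect the n equations into a matrix system V a = ℓ, where row i of V is v_i (expressed in the standard basis). Since V is invertible (lower-triangular with 1s on the diagonal, up to permutation), solve by back-substitution:
  V =
[[1, 0, 0],
 [-1, 1, 0],
 [1, -1, 1]]
  V a = (-3, 5, -5)
Solving gives a = (-3, 2, 0).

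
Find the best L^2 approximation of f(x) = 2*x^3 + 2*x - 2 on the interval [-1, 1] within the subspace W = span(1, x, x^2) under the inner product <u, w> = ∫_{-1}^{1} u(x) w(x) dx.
g(x) = 16*x/5 - 2

The best approximation g ∈ W is the orthogonal projection of f onto W. Writing g = a_0 + a_1 x + a_2 x^2, the coefficients solve the normal equations G · a = b where
  G_{ij} = <φ_i, φ_j> and b_i = <f, φ_i>, with φ_0 = 1, φ_1 = x, φ_2 = x^2.
G =
  [2, 0, 2/3]
  [0, 2/3, 0]
  [2/3, 0, 2/5],
b = (-4, 32/15, -4/3).
Solving gives a_0 = -2, a_1 = 16/5, a_2 = 0, so
  g(x) = 16*x/5 - 2.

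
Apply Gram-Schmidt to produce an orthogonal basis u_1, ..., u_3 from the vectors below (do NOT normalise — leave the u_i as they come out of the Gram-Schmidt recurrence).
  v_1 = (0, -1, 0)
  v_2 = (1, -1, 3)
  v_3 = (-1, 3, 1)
Orthogonal basis:
  u_1 = (0, -1, 0)
  u_2 = (1, 0, 3)
  u_3 = (-6/5, 0, 2/5)

Apply the Gram-Schmidt recurrence
  u_1 = v_1
  u_i = v_i − Σ_{j<i} ((v_i · u_j) / (u_j · u_j)) · u_j.

Step by step this gives:
  u_1 = (0, -1, 0)
  u_2 = (1, 0, 3)
  u_3 = (-6/5, 0, 2/5)

Orthogonality check:
  u_2 · u_1 = 0 (should be 0)
  u_3 · u_1 = 0 (should be 0)
  u_3 · u_2 = 0 (should be 0)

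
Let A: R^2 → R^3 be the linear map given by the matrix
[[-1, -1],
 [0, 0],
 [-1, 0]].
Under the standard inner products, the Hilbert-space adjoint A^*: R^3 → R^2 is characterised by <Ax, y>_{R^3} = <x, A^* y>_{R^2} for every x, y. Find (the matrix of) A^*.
A^* = A^T =
[[-1, 0, -1],
 [-1, 0, 0]]

For real matrices with standard dot products, the defining identity <Ax, y> = <x, A^* y> gives (Ax)^T y = x^T (A^*) y, i.e. x^T A^T y = x^T (A^*) y. Since this holds for all x, y, we must have A^* = A^T. Therefore
A^* =
[[-1, 0, -1],
 [-1, 0, 0]].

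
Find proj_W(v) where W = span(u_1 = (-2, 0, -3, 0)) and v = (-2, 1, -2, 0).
proj_W(v) = (-20/13, 0, -30/13, 0)

Set up U = [u_1 | ... | u_1] ∈ R^(4×1). The projector onto W = col(U) is P = U (U^T U)^(-1) U^T.
Compute U^T U =
  [13],
and U^T v = (10).
Solve U^T U · c = U^T v for the coefficients: c = (10/13). The projection is proj_W(v) = U c.
Check: (v - proj_W(v)) · u_1 = 0  (should be 0).
Result: proj_W(v) = (-20/13, 0, -30/13, 0).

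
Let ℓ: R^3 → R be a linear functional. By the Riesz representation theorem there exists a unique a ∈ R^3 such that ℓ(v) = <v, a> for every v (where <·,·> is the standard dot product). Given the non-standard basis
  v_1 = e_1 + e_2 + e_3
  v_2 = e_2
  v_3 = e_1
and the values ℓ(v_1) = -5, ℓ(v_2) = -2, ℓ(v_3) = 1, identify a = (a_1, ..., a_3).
a = (1, -2, -4)

Write a = (a_1, ..., a_3) in the standard basis. For each basis vector v_i, ℓ(v_i) = <v_i, a> is a linear equation in the a_j's. Collect the n equations into a matrix system V a = ℓ, where row i of V is v_i (expressed in the standard basis). Since V is invertible (lower-triangular with 1s on the diagonal, up to permutation), solve by back-substitution:
  V =
[[1, 1, 1],
 [0, 1, 0],
 [1, 0, 0]]
  V a = (-5, -2, 1)
Solving gives a = (1, -2, -4).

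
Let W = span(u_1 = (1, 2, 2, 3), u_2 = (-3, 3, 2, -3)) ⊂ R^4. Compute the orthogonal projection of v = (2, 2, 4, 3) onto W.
proj_W(v) = (627/554, 753/277, 739/277, 2049/554)

Set up U = [u_1 | ... | u_2] ∈ R^(4×2). The projector onto W = col(U) is P = U (U^T U)^(-1) U^T.
Compute U^T U =
  [18, -2]
  [-2, 31],
and U^T v = (23, -1).
Solve U^T U · c = U^T v for the coefficients: c = (711/554, 14/277). The projection is proj_W(v) = U c.
Check: (v - proj_W(v)) · u_1 = 0  (should be 0).
Check: (v - proj_W(v)) · u_2 = 0  (should be 0).
Result: proj_W(v) = (627/554, 753/277, 739/277, 2049/554).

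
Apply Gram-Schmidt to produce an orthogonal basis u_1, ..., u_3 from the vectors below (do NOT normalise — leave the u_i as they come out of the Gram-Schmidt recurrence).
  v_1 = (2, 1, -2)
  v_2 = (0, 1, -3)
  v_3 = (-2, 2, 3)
Orthogonal basis:
  u_1 = (2, 1, -2)
  u_2 = (-14/9, 2/9, -13/9)
  u_3 = (-20/41, 120/41, 40/41)

Apply the Gram-Schmidt recurrence
  u_1 = v_1
  u_i = v_i − Σ_{j<i} ((v_i · u_j) / (u_j · u_j)) · u_j.

Step by step this gives:
  u_1 = (2, 1, -2)
  u_2 = (-14/9, 2/9, -13/9)
  u_3 = (-20/41, 120/41, 40/41)

Orthogonality check:
  u_2 · u_1 = 0 (should be 0)
  u_3 · u_1 = 0 (should be 0)
  u_3 · u_2 = 0 (should be 0)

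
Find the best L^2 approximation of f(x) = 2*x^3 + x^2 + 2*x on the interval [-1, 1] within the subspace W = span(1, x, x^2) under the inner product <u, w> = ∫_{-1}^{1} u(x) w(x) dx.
g(x) = x^2 + 16*x/5

The best approximation g ∈ W is the orthogonal projection of f onto W. Writing g = a_0 + a_1 x + a_2 x^2, the coefficients solve the normal equations G · a = b where
  G_{ij} = <φ_i, φ_j> and b_i = <f, φ_i>, with φ_0 = 1, φ_1 = x, φ_2 = x^2.
G =
  [2, 0, 2/3]
  [0, 2/3, 0]
  [2/3, 0, 2/5],
b = (2/3, 32/15, 2/5).
Solving gives a_0 = 0, a_1 = 16/5, a_2 = 1, so
  g(x) = x^2 + 16*x/5.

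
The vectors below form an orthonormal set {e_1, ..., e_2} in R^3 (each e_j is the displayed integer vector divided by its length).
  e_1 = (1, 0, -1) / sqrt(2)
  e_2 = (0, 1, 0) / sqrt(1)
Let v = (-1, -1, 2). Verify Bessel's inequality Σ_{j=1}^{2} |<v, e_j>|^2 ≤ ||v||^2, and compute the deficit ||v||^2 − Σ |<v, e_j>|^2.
Σ |<v, e_j>|^2 = 11/2; ||v||^2 = 6; deficit = 1/2

Write each e_j = u_j / sqrt(<u_j, u_j>) where u_j is the displayed integer vector. Then <v, e_j> = <v, u_j> / sqrt(<u_j, u_j>), so |<v, e_j>|^2 = <v, u_j>^2 / <u_j, u_j>.
Coefficients: <v, e_1> = -3/sqrt(2), <v, e_2> = -1/sqrt(1).
Square and sum: Σ |<v, e_j>|^2 = 11/2.
Compute ||v||^2 = v·v = 6.
Deficit = 6 − 11/2 = 1/2 ≥ 0, confirming Bessel's inequality. (The deficit equals ||v − Σ <v,e_j> e_j||^2, the squared distance from v to span{e_j}.)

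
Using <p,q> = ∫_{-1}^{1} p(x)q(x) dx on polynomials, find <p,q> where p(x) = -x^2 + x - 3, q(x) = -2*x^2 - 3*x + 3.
<p,q> = -86/5

Expand the product: p(x)·q(x) = 2*x^4 + x^3 + 12*x - 9.
∫_{-1}^{1} of each monomial x^k gives [2/(k+1) if k even, 0 if k odd]. Integrating term-by-term (or equivalently evaluating the antiderivative F(x) = 2*x^5/5 + x^4/4 + 6*x^2 - 9*x at the endpoints):
  F(1) − F(−1) = -47/20 − (297/20) = -86/5.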